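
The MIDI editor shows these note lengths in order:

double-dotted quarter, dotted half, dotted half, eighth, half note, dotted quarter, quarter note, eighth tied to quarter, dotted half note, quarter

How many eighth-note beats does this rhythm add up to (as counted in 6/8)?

36.5

One eighth-note beat = 2 sixteenth notes.
Each duration in sixteenth notes: double-dotted quarter = 7; dotted half = 12; dotted half = 12; eighth = 2; half note = 8; dotted quarter = 6; quarter note = 4; eighth tied to quarter (eighth + quarter) = 6; dotted half note = 12; quarter = 4.
Total: 7 + 12 + 12 + 2 + 8 + 6 + 4 + 6 + 12 + 4 = 73.
73 ÷ 2 = 36.5 beats.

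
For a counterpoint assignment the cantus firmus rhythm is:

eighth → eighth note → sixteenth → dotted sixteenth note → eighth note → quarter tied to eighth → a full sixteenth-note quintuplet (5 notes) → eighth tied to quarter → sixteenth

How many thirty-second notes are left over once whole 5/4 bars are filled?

One bar of 5/4 = 40 thirty-second notes.
In thirty-second notes: eighth = 4; eighth note = 4; sixteenth = 2; dotted sixteenth note = 3; eighth note = 4; quarter tied to eighth (quarter + eighth) = 12; a full sixteenth-note quintuplet (5 notes) (five quintuplet sixteenths span one quarter) = 8; eighth tied to quarter (eighth + quarter) = 12; sixteenth = 2.
Altogether 4 + 4 + 2 + 3 + 4 + 12 + 8 + 12 + 2 = 51.
51 ÷ 40 = 1 complete bar with 11 thirty-second notes remaining.

11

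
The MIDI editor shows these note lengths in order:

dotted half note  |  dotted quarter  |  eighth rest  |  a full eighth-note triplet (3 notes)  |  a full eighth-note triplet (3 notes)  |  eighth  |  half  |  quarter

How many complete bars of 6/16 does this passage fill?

7

One bar of 6/16 = 3 eighth notes.
Each duration in eighth notes: dotted half note = 6; dotted quarter = 3; eighth rest = 1; a full eighth-note triplet (3 notes) (three triplet eighths span one quarter) = 2; a full eighth-note triplet (3 notes) (three triplet eighths span one quarter) = 2; eighth = 1; half = 4; quarter = 2.
Adding: 6 + 3 + 1 + 2 + 2 + 1 + 4 + 2 = 21.
21 ÷ 3 = 7 complete bars with 0 left over.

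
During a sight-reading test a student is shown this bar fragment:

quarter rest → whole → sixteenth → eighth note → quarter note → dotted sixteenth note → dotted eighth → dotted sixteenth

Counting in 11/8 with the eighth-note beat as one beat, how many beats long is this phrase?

16.5

One eighth-note beat = 4 thirty-second notes.
Working in thirty-second notes: quarter rest = 8; whole = 32; sixteenth = 2; eighth note = 4; quarter note = 8; dotted sixteenth note = 3; dotted eighth = 6; dotted sixteenth = 3.
Sum: 8 + 32 + 2 + 4 + 8 + 3 + 6 + 3 = 66.
66 ÷ 4 = 16.5 beats.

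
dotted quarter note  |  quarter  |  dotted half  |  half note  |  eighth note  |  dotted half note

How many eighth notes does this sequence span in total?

In eighth notes: dotted quarter note = 3; quarter = 2; dotted half = 6; half note = 4; eighth note = 1; dotted half note = 6.
Sum: 3 + 2 + 6 + 4 + 1 + 6 = 22 eighth notes.

22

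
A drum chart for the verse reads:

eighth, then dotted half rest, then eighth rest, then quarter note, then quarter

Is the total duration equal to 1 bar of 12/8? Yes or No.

One bar of 12/8 = 12 eighth notes.
In eighth notes: eighth = 1; dotted half rest = 6; eighth rest = 1; quarter note = 2; quarter = 2.
Sum: 1 + 6 + 1 + 2 + 2 = 12.
12 equals 12, so the answer is Yes.

Yes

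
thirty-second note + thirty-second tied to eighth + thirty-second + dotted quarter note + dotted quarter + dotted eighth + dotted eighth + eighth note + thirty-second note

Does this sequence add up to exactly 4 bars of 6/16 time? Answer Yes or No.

Yes

One bar of 6/16 = 12 thirty-second notes, so 4 bars = 48.
Convert each value to thirty-second notes: thirty-second note = 1; thirty-second tied to eighth (thirty-second + eighth) = 5; thirty-second = 1; dotted quarter note = 12; dotted quarter = 12; dotted eighth = 6; dotted eighth = 6; eighth note = 4; thirty-second note = 1.
Total: 1 + 5 + 1 + 12 + 12 + 6 + 6 + 4 + 1 = 48.
48 equals 48, so the answer is Yes.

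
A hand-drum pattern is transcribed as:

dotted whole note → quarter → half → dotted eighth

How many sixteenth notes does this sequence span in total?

39

Convert each value to sixteenth notes: dotted whole note = 24; quarter = 4; half = 8; dotted eighth = 3.
Adding: 24 + 4 + 8 + 3 = 39 sixteenth notes.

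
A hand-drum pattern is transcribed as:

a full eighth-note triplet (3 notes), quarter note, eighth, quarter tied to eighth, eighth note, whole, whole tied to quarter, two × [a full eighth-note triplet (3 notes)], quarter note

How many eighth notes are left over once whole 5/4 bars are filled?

3

One bar of 5/4 = 10 eighth notes.
Working in eighth notes: a full eighth-note triplet (3 notes) (three triplet eighths span one quarter) = 2; quarter note = 2; eighth = 1; quarter tied to eighth (quarter + eighth) = 3; eighth note = 1; whole = 8; whole tied to quarter (whole + quarter) = 10; a full eighth-note triplet (3 notes) (three triplet eighths span one quarter) = 2; a full eighth-note triplet (3 notes) (three triplet eighths span one quarter) = 2; quarter note = 2.
Altogether 2 + 2 + 1 + 3 + 1 + 8 + 10 + 2 + 2 + 2 = 33.
33 ÷ 10 = 3 complete bars with 3 eighth notes remaining.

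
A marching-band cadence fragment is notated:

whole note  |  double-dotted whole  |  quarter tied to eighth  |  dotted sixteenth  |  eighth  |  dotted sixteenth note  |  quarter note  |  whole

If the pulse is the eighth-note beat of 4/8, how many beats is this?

37.5

One eighth-note beat = 4 thirty-second notes.
Working in thirty-second notes: whole note = 32; double-dotted whole = 56; quarter tied to eighth (quarter + eighth) = 12; dotted sixteenth = 3; eighth = 4; dotted sixteenth note = 3; quarter note = 8; whole = 32.
Altogether 32 + 56 + 12 + 3 + 4 + 3 + 8 + 32 = 150.
150 ÷ 4 = 37.5 beats.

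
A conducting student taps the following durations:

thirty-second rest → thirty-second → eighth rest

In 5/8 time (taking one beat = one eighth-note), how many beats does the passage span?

1.5

One eighth-note beat = 4 thirty-second notes.
Express everything in thirty-second notes: thirty-second rest = 1; thirty-second = 1; eighth rest = 4.
Sum: 1 + 1 + 4 = 6.
6 ÷ 4 = 1.5 beats.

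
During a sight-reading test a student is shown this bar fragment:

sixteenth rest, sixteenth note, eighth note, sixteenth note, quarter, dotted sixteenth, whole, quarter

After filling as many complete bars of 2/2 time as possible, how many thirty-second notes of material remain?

One bar of 2/2 = 32 thirty-second notes.
In thirty-second notes: sixteenth rest = 2; sixteenth note = 2; eighth note = 4; sixteenth note = 2; quarter = 8; dotted sixteenth = 3; whole = 32; quarter = 8.
Sum: 2 + 2 + 4 + 2 + 8 + 3 + 32 + 8 = 61.
61 ÷ 32 = 1 complete bar with 29 thirty-second notes remaining.

29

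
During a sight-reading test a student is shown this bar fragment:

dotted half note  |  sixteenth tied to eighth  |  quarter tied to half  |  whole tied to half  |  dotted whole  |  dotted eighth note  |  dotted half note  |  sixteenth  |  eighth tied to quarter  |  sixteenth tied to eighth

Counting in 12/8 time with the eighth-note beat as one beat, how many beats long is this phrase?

50

One eighth-note beat = 2 sixteenth notes.
Express everything in sixteenth notes: dotted half note = 12; sixteenth tied to eighth (sixteenth + eighth) = 3; quarter tied to half (quarter + half) = 12; whole tied to half (whole + half) = 24; dotted whole = 24; dotted eighth note = 3; dotted half note = 12; sixteenth = 1; eighth tied to quarter (eighth + quarter) = 6; sixteenth tied to eighth (sixteenth + eighth) = 3.
Altogether 12 + 3 + 12 + 24 + 24 + 3 + 12 + 1 + 6 + 3 = 100.
100 ÷ 2 = 50 beats.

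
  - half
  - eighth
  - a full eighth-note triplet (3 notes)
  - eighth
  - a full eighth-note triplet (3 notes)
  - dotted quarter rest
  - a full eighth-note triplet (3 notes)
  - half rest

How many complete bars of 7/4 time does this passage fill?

1

One bar of 7/4 = 14 eighth notes.
Convert each value to eighth notes: half = 4; eighth = 1; a full eighth-note triplet (3 notes) (three triplet eighths span one quarter) = 2; eighth = 1; a full eighth-note triplet (3 notes) (three triplet eighths span one quarter) = 2; dotted quarter rest = 3; a full eighth-note triplet (3 notes) (three triplet eighths span one quarter) = 2; half rest = 4.
Altogether 4 + 1 + 2 + 1 + 2 + 3 + 2 + 4 = 19.
19 ÷ 14 = 1 complete bar with 5 left over.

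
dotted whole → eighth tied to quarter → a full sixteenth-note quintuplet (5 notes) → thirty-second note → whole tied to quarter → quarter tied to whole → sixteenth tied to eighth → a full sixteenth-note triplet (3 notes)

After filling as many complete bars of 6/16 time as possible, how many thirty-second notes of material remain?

One bar of 6/16 = 12 thirty-second notes.
Convert each value to thirty-second notes: dotted whole = 48; eighth tied to quarter (eighth + quarter) = 12; a full sixteenth-note quintuplet (5 notes) (five quintuplet sixteenths span one quarter) = 8; thirty-second note = 1; whole tied to quarter (whole + quarter) = 40; quarter tied to whole (quarter + whole) = 40; sixteenth tied to eighth (sixteenth + eighth) = 6; a full sixteenth-note triplet (3 notes) (three triplet sixteenths span one eighth) = 4.
Sum: 48 + 12 + 8 + 1 + 40 + 40 + 6 + 4 = 159.
159 ÷ 12 = 13 complete bars with 3 thirty-second notes remaining.

3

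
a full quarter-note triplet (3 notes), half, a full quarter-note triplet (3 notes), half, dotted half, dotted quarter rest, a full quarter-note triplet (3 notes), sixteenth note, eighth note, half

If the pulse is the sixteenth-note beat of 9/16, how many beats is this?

69

One sixteenth-note beat = 2 thirty-second notes.
In thirty-second notes: a full quarter-note triplet (3 notes) (three triplet quarters span one half) = 16; half = 16; a full quarter-note triplet (3 notes) (three triplet quarters span one half) = 16; half = 16; dotted half = 24; dotted quarter rest = 12; a full quarter-note triplet (3 notes) (three triplet quarters span one half) = 16; sixteenth note = 2; eighth note = 4; half = 16.
Total: 16 + 16 + 16 + 16 + 24 + 12 + 16 + 2 + 4 + 16 = 138.
138 ÷ 2 = 69 beats.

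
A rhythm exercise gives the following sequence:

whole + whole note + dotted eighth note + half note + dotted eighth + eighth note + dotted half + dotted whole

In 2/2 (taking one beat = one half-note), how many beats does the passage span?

10.5

One half-note beat = 8 sixteenth notes.
In sixteenth notes: whole = 16; whole note = 16; dotted eighth note = 3; half note = 8; dotted eighth = 3; eighth note = 2; dotted half = 12; dotted whole = 24.
Altogether 16 + 16 + 3 + 8 + 3 + 2 + 12 + 24 = 84.
84 ÷ 8 = 10.5 beats.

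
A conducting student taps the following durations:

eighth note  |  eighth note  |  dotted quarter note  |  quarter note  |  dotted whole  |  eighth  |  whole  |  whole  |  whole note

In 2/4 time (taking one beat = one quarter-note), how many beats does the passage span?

22

One quarter-note beat = 2 eighth notes.
Each duration in eighth notes: eighth note = 1; eighth note = 1; dotted quarter note = 3; quarter note = 2; dotted whole = 12; eighth = 1; whole = 8; whole = 8; whole note = 8.
Adding: 1 + 1 + 3 + 2 + 12 + 1 + 8 + 8 + 8 = 44.
44 ÷ 2 = 22 beats.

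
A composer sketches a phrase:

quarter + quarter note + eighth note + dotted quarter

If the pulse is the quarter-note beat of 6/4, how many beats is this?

4

One quarter-note beat = 2 eighth notes.
In eighth notes: quarter = 2; quarter note = 2; eighth note = 1; dotted quarter = 3.
Total: 2 + 2 + 1 + 3 = 8.
8 ÷ 2 = 4 beats.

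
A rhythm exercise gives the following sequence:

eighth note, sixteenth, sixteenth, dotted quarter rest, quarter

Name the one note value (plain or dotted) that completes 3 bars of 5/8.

3 bars of 5/8 = 30 sixteenth notes.
Convert each value to sixteenth notes: eighth note = 2; sixteenth = 1; sixteenth = 1; dotted quarter rest = 6; quarter = 4.
Altogether 2 + 1 + 1 + 6 + 4 = 14.
Remaining: 30 − 14 = 16 sixteenth notes, which is a whole note.

whole note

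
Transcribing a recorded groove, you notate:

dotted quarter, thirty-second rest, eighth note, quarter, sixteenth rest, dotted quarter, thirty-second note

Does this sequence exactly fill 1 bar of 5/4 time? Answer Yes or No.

Yes

One bar of 5/4 = 40 thirty-second notes.
Working in thirty-second notes: dotted quarter = 12; thirty-second rest = 1; eighth note = 4; quarter = 8; sixteenth rest = 2; dotted quarter = 12; thirty-second note = 1.
Total: 12 + 1 + 4 + 8 + 2 + 12 + 1 = 40.
40 equals 40, so the answer is Yes.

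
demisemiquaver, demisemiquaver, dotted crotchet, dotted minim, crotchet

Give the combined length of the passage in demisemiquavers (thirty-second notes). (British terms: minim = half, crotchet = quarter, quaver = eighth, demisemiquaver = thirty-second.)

In thirty-second notes: demisemiquaver = 1; demisemiquaver = 1; dotted crotchet = 12; dotted minim = 24; crotchet = 8.
Sum: 1 + 1 + 12 + 24 + 8 = 46 thirty-second notes.

46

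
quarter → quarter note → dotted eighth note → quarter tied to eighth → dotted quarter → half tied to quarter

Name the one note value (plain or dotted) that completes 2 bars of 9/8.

sixteenth note

2 bars of 9/8 = 36 sixteenth notes.
Each duration in sixteenth notes: quarter = 4; quarter note = 4; dotted eighth note = 3; quarter tied to eighth (quarter + eighth) = 6; dotted quarter = 6; half tied to quarter (half + quarter) = 12.
Sum: 4 + 4 + 3 + 6 + 6 + 12 = 35.
Remaining: 36 − 35 = 1 sixteenth note, which is a sixteenth note.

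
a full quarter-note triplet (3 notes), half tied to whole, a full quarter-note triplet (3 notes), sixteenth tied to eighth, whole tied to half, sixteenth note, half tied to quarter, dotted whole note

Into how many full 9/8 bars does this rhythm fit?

One bar of 9/8 = 18 sixteenth notes.
In sixteenth notes: a full quarter-note triplet (3 notes) (three triplet quarters span one half) = 8; half tied to whole (half + whole) = 24; a full quarter-note triplet (3 notes) (three triplet quarters span one half) = 8; sixteenth tied to eighth (sixteenth + eighth) = 3; whole tied to half (whole + half) = 24; sixteenth note = 1; half tied to quarter (half + quarter) = 12; dotted whole note = 24.
Altogether 8 + 24 + 8 + 3 + 24 + 1 + 12 + 24 = 104.
104 ÷ 18 = 5 complete bars with 14 left over.

5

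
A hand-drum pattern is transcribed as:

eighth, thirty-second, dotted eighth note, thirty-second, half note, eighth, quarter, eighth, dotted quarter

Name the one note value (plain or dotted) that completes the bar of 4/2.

The bar of 4/2 = 64 thirty-second notes.
Convert each value to thirty-second notes: eighth = 4; thirty-second = 1; dotted eighth note = 6; thirty-second = 1; half note = 16; eighth = 4; quarter = 8; eighth = 4; dotted quarter = 12.
Total: 4 + 1 + 6 + 1 + 16 + 4 + 8 + 4 + 12 = 56.
Remaining: 64 − 56 = 8 thirty-second notes, which is a quarter note.

quarter note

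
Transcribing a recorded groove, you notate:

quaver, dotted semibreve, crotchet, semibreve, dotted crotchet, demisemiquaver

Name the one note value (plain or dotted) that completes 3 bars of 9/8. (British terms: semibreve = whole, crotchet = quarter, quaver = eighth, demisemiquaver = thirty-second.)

3 bars of 9/8 = 108 thirty-second notes.
Each duration in thirty-second notes: quaver = 4; dotted semibreve = 48; crotchet = 8; semibreve = 32; dotted crotchet = 12; demisemiquaver = 1.
Sum: 4 + 48 + 8 + 32 + 12 + 1 = 105.
Remaining: 108 − 105 = 3 thirty-second notes, which is a dotted sixteenth note.

dotted sixteenth note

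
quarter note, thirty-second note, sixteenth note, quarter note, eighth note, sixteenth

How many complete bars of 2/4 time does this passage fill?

One bar of 2/4 = 16 thirty-second notes.
Each duration in thirty-second notes: quarter note = 8; thirty-second note = 1; sixteenth note = 2; quarter note = 8; eighth note = 4; sixteenth = 2.
Altogether 8 + 1 + 2 + 8 + 4 + 2 = 25.
25 ÷ 16 = 1 complete bar with 9 left over.

1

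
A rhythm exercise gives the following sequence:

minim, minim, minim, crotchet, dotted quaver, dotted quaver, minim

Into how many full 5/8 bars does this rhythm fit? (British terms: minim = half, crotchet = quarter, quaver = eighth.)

One bar of 5/8 = 10 sixteenth notes.
Express everything in sixteenth notes: minim = 8; minim = 8; minim = 8; crotchet = 4; dotted quaver = 3; dotted quaver = 3; minim = 8.
Sum: 8 + 8 + 8 + 4 + 3 + 3 + 8 = 42.
42 ÷ 10 = 4 complete bars with 2 left over.

4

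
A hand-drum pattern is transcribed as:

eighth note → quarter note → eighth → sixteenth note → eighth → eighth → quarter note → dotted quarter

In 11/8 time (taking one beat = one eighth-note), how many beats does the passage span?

One eighth-note beat = 2 sixteenth notes.
Convert each value to sixteenth notes: eighth note = 2; quarter note = 4; eighth = 2; sixteenth note = 1; eighth = 2; eighth = 2; quarter note = 4; dotted quarter = 6.
Total: 2 + 4 + 2 + 1 + 2 + 2 + 4 + 6 = 23.
23 ÷ 2 = 11.5 beats.

11.5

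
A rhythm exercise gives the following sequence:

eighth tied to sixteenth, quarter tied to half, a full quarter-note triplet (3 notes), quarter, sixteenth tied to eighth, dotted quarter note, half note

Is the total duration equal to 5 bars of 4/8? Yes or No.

No

One bar of 4/8 = 8 sixteenth notes, so 5 bars = 40.
Express everything in sixteenth notes: eighth tied to sixteenth (eighth + sixteenth) = 3; quarter tied to half (quarter + half) = 12; a full quarter-note triplet (3 notes) (three triplet quarters span one half) = 8; quarter = 4; sixteenth tied to eighth (sixteenth + eighth) = 3; dotted quarter note = 6; half note = 8.
Adding: 3 + 12 + 8 + 4 + 3 + 6 + 8 = 44.
44 exceeds 40, so the answer is No.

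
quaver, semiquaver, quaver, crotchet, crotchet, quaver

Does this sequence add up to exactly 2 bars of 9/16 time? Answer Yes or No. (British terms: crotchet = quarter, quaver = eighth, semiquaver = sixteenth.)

One bar of 9/16 = 9 sixteenth notes, so 2 bars = 18.
Express everything in sixteenth notes: quaver = 2; semiquaver = 1; quaver = 2; crotchet = 4; crotchet = 4; quaver = 2.
Adding: 2 + 1 + 2 + 4 + 4 + 2 = 15.
15 falls short of 18, so the answer is No.

No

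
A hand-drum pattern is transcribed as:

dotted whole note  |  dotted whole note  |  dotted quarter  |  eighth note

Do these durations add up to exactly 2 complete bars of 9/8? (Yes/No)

No

One bar of 9/8 = 9 eighth notes, so 2 bars = 18.
Convert each value to eighth notes: dotted whole note = 12; dotted whole note = 12; dotted quarter = 3; eighth note = 1.
Adding: 12 + 12 + 3 + 1 = 28.
28 exceeds 18, so the answer is No.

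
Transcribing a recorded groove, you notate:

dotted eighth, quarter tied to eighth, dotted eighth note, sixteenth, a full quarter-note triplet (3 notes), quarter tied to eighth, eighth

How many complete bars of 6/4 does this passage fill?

One bar of 6/4 = 24 sixteenth notes.
In sixteenth notes: dotted eighth = 3; quarter tied to eighth (quarter + eighth) = 6; dotted eighth note = 3; sixteenth = 1; a full quarter-note triplet (3 notes) (three triplet quarters span one half) = 8; quarter tied to eighth (quarter + eighth) = 6; eighth = 2.
Sum: 3 + 6 + 3 + 1 + 8 + 6 + 2 = 29.
29 ÷ 24 = 1 complete bar with 5 left over.

1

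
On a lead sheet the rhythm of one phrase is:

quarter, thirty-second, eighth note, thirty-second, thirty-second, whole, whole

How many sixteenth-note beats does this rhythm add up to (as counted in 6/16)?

One sixteenth-note beat = 2 thirty-second notes.
Working in thirty-second notes: quarter = 8; thirty-second = 1; eighth note = 4; thirty-second = 1; thirty-second = 1; whole = 32; whole = 32.
Total: 8 + 1 + 4 + 1 + 1 + 32 + 32 = 79.
79 ÷ 2 = 39.5 beats.

39.5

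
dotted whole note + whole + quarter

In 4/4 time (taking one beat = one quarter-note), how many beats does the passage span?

11

One quarter-note beat = 2 eighth notes.
Each duration in eighth notes: dotted whole note = 12; whole = 8; quarter = 2.
Sum: 12 + 8 + 2 = 22.
22 ÷ 2 = 11 beats.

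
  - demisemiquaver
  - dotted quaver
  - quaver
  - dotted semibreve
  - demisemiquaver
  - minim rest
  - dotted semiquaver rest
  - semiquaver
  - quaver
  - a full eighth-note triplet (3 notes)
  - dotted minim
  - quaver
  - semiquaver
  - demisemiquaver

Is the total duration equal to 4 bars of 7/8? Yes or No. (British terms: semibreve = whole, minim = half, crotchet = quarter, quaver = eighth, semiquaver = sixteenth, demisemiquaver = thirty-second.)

One bar of 7/8 = 28 thirty-second notes, so 4 bars = 112.
Convert each value to thirty-second notes: demisemiquaver = 1; dotted quaver = 6; quaver = 4; dotted semibreve = 48; demisemiquaver = 1; minim rest = 16; dotted semiquaver rest = 3; semiquaver = 2; quaver = 4; a full eighth-note triplet (3 notes) (three triplet eighths span one quarter) = 8; dotted minim = 24; quaver = 4; semiquaver = 2; demisemiquaver = 1.
Adding: 1 + 6 + 4 + 48 + 1 + 16 + 3 + 2 + 4 + 8 + 24 + 4 + 2 + 1 = 124.
124 exceeds 112, so the answer is No.

No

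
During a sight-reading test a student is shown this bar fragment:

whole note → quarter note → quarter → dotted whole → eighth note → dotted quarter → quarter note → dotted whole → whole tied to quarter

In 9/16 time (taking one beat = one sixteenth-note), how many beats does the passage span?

104

One sixteenth-note beat = 2 thirty-second notes.
Convert each value to thirty-second notes: whole note = 32; quarter note = 8; quarter = 8; dotted whole = 48; eighth note = 4; dotted quarter = 12; quarter note = 8; dotted whole = 48; whole tied to quarter (whole + quarter) = 40.
Sum: 32 + 8 + 8 + 48 + 4 + 12 + 8 + 48 + 40 = 208.
208 ÷ 2 = 104 beats.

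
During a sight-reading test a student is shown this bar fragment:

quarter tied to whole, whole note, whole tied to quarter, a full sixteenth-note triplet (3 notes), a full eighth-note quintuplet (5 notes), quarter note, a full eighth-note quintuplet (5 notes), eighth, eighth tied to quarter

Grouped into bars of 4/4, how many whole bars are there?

5

One bar of 4/4 = 8 eighth notes.
Each duration in eighth notes: quarter tied to whole (quarter + whole) = 10; whole note = 8; whole tied to quarter (whole + quarter) = 10; a full sixteenth-note triplet (3 notes) (three triplet sixteenths span one eighth) = 1; a full eighth-note quintuplet (5 notes) (five quintuplet eighths span one half) = 4; quarter note = 2; a full eighth-note quintuplet (5 notes) (five quintuplet eighths span one half) = 4; eighth = 1; eighth tied to quarter (eighth + quarter) = 3.
Sum: 10 + 8 + 10 + 1 + 4 + 2 + 4 + 1 + 3 = 43.
43 ÷ 8 = 5 complete bars with 3 left over.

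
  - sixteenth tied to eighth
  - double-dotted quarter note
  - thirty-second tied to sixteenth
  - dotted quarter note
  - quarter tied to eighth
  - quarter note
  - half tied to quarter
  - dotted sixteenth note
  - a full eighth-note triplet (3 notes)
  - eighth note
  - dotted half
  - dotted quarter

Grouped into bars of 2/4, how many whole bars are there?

8

One bar of 2/4 = 16 thirty-second notes.
Convert each value to thirty-second notes: sixteenth tied to eighth (sixteenth + eighth) = 6; double-dotted quarter note = 14; thirty-second tied to sixteenth (thirty-second + sixteenth) = 3; dotted quarter note = 12; quarter tied to eighth (quarter + eighth) = 12; quarter note = 8; half tied to quarter (half + quarter) = 24; dotted sixteenth note = 3; a full eighth-note triplet (3 notes) (three triplet eighths span one quarter) = 8; eighth note = 4; dotted half = 24; dotted quarter = 12.
Adding: 6 + 14 + 3 + 12 + 12 + 8 + 24 + 3 + 8 + 4 + 24 + 12 = 130.
130 ÷ 16 = 8 complete bars with 2 left over.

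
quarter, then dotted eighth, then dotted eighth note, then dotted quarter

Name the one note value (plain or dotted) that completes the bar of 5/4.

quarter note

The bar of 5/4 = 20 sixteenth notes.
Each duration in sixteenth notes: quarter = 4; dotted eighth = 3; dotted eighth note = 3; dotted quarter = 6.
Total: 4 + 3 + 3 + 6 = 16.
Remaining: 20 − 16 = 4 sixteenth notes, which is a quarter note.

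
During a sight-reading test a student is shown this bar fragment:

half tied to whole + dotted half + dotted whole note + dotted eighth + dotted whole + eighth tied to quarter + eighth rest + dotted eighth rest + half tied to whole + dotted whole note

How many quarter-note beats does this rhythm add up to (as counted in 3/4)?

One quarter-note beat = 4 sixteenth notes.
Express everything in sixteenth notes: half tied to whole (half + whole) = 24; dotted half = 12; dotted whole note = 24; dotted eighth = 3; dotted whole = 24; eighth tied to quarter (eighth + quarter) = 6; eighth rest = 2; dotted eighth rest = 3; half tied to whole (half + whole) = 24; dotted whole note = 24.
Altogether 24 + 12 + 24 + 3 + 24 + 6 + 2 + 3 + 24 + 24 = 146.
146 ÷ 4 = 36.5 beats.

36.5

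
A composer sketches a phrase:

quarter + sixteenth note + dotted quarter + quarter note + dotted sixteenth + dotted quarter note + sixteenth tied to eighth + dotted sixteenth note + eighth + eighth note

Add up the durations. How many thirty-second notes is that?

62

Convert each value to thirty-second notes: quarter = 8; sixteenth note = 2; dotted quarter = 12; quarter note = 8; dotted sixteenth = 3; dotted quarter note = 12; sixteenth tied to eighth (sixteenth + eighth) = 6; dotted sixteenth note = 3; eighth = 4; eighth note = 4.
Total: 8 + 2 + 12 + 8 + 3 + 12 + 6 + 3 + 4 + 4 = 62 thirty-second notes.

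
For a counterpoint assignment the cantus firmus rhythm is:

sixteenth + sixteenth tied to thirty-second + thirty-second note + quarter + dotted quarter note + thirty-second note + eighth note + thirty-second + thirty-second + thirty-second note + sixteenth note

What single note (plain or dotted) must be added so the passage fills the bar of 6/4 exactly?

The bar of 6/4 = 48 thirty-second notes.
In thirty-second notes: sixteenth = 2; sixteenth tied to thirty-second (sixteenth + thirty-second) = 3; thirty-second note = 1; quarter = 8; dotted quarter note = 12; thirty-second note = 1; eighth note = 4; thirty-second = 1; thirty-second = 1; thirty-second note = 1; sixteenth note = 2.
Altogether 2 + 3 + 1 + 8 + 12 + 1 + 4 + 1 + 1 + 1 + 2 = 36.
Remaining: 48 − 36 = 12 thirty-second notes, which is a dotted quarter note.

dotted quarter note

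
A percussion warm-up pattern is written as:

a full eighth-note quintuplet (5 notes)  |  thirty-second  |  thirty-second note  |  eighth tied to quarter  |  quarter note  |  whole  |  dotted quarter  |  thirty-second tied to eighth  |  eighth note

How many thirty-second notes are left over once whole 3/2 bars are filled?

One bar of 3/2 = 48 thirty-second notes.
Each duration in thirty-second notes: a full eighth-note quintuplet (5 notes) (five quintuplet eighths span one half) = 16; thirty-second = 1; thirty-second note = 1; eighth tied to quarter (eighth + quarter) = 12; quarter note = 8; whole = 32; dotted quarter = 12; thirty-second tied to eighth (thirty-second + eighth) = 5; eighth note = 4.
Adding: 16 + 1 + 1 + 12 + 8 + 32 + 12 + 5 + 4 = 91.
91 ÷ 48 = 1 complete bar with 43 thirty-second notes remaining.

43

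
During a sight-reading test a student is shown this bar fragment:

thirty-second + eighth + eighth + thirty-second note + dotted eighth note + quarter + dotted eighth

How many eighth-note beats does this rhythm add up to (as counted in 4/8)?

7.5

One eighth-note beat = 4 thirty-second notes.
Express everything in thirty-second notes: thirty-second = 1; eighth = 4; eighth = 4; thirty-second note = 1; dotted eighth note = 6; quarter = 8; dotted eighth = 6.
Adding: 1 + 4 + 4 + 1 + 6 + 8 + 6 = 30.
30 ÷ 4 = 7.5 beats.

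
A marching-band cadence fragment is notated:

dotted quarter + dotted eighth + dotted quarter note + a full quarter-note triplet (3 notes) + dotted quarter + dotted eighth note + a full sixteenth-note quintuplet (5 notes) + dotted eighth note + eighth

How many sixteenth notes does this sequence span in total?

41

Each duration in sixteenth notes: dotted quarter = 6; dotted eighth = 3; dotted quarter note = 6; a full quarter-note triplet (3 notes) (three triplet quarters span one half) = 8; dotted quarter = 6; dotted eighth note = 3; a full sixteenth-note quintuplet (5 notes) (five quintuplet sixteenths span one quarter) = 4; dotted eighth note = 3; eighth = 2.
Altogether 6 + 3 + 6 + 8 + 6 + 3 + 4 + 3 + 2 = 41 sixteenth notes.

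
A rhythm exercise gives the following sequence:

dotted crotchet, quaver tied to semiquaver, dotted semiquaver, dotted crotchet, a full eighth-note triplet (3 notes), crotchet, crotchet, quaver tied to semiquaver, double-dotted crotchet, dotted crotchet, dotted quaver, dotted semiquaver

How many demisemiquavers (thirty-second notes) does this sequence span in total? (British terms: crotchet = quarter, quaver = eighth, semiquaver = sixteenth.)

Each duration in thirty-second notes: dotted crotchet = 12; quaver tied to semiquaver (quaver + semiquaver) = 6; dotted semiquaver = 3; dotted crotchet = 12; a full eighth-note triplet (3 notes) (three triplet eighths span one quarter) = 8; crotchet = 8; crotchet = 8; quaver tied to semiquaver (quaver + semiquaver) = 6; double-dotted crotchet = 14; dotted crotchet = 12; dotted quaver = 6; dotted semiquaver = 3.
Adding: 12 + 6 + 3 + 12 + 8 + 8 + 8 + 6 + 14 + 12 + 6 + 3 = 98 thirty-second notes.

98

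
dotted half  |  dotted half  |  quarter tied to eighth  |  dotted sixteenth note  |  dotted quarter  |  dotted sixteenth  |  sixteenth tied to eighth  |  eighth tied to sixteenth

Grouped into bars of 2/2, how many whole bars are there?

2

One bar of 2/2 = 32 thirty-second notes.
In thirty-second notes: dotted half = 24; dotted half = 24; quarter tied to eighth (quarter + eighth) = 12; dotted sixteenth note = 3; dotted quarter = 12; dotted sixteenth = 3; sixteenth tied to eighth (sixteenth + eighth) = 6; eighth tied to sixteenth (eighth + sixteenth) = 6.
Total: 24 + 24 + 12 + 3 + 12 + 3 + 6 + 6 = 90.
90 ÷ 32 = 2 complete bars with 26 left over.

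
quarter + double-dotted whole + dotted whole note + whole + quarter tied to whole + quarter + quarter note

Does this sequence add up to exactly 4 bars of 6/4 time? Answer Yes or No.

No

One bar of 6/4 = 6 quarter notes, so 4 bars = 24.
Each duration in quarter notes: quarter = 1; double-dotted whole = 7; dotted whole note = 6; whole = 4; quarter tied to whole (quarter + whole) = 5; quarter = 1; quarter note = 1.
Adding: 1 + 7 + 6 + 4 + 5 + 1 + 1 = 25.
25 exceeds 24, so the answer is No.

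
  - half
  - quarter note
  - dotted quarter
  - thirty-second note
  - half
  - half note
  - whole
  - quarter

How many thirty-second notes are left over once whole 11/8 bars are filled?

21

One bar of 11/8 = 44 thirty-second notes.
Express everything in thirty-second notes: half = 16; quarter note = 8; dotted quarter = 12; thirty-second note = 1; half = 16; half note = 16; whole = 32; quarter = 8.
Adding: 16 + 8 + 12 + 1 + 16 + 16 + 32 + 8 = 109.
109 ÷ 44 = 2 complete bars with 21 thirty-second notes remaining.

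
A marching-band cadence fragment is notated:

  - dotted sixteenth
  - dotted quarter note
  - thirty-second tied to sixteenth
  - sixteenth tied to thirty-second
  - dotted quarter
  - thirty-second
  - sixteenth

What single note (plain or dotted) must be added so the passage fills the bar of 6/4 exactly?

The bar of 6/4 = 48 thirty-second notes.
Working in thirty-second notes: dotted sixteenth = 3; dotted quarter note = 12; thirty-second tied to sixteenth (thirty-second + sixteenth) = 3; sixteenth tied to thirty-second (sixteenth + thirty-second) = 3; dotted quarter = 12; thirty-second = 1; sixteenth = 2.
Altogether 3 + 12 + 3 + 3 + 12 + 1 + 2 = 36.
Remaining: 48 − 36 = 12 thirty-second notes, which is a dotted quarter note.

dotted quarter note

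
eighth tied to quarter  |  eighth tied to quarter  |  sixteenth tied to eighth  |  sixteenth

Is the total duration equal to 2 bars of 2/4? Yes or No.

One bar of 2/4 = 8 sixteenth notes, so 2 bars = 16.
Each duration in sixteenth notes: eighth tied to quarter (eighth + quarter) = 6; eighth tied to quarter (eighth + quarter) = 6; sixteenth tied to eighth (sixteenth + eighth) = 3; sixteenth = 1.
Altogether 6 + 6 + 3 + 1 = 16.
16 equals 16, so the answer is Yes.

Yes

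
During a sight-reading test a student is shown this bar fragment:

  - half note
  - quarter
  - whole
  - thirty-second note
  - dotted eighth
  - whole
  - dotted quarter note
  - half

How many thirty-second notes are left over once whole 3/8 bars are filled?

One bar of 3/8 = 12 thirty-second notes.
In thirty-second notes: half note = 16; quarter = 8; whole = 32; thirty-second note = 1; dotted eighth = 6; whole = 32; dotted quarter note = 12; half = 16.
Adding: 16 + 8 + 32 + 1 + 6 + 32 + 12 + 16 = 123.
123 ÷ 12 = 10 complete bars with 3 thirty-second notes remaining.

3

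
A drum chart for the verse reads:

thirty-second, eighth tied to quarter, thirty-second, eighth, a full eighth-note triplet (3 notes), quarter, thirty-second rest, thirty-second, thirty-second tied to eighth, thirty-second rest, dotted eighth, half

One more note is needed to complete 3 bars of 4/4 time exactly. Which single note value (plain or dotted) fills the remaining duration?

3 bars of 4/4 = 96 thirty-second notes.
In thirty-second notes: thirty-second = 1; eighth tied to quarter (eighth + quarter) = 12; thirty-second = 1; eighth = 4; a full eighth-note triplet (3 notes) (three triplet eighths span one quarter) = 8; quarter = 8; thirty-second rest = 1; thirty-second = 1; thirty-second tied to eighth (thirty-second + eighth) = 5; thirty-second rest = 1; dotted eighth = 6; half = 16.
Total: 1 + 12 + 1 + 4 + 8 + 8 + 1 + 1 + 5 + 1 + 6 + 16 = 64.
Remaining: 96 − 64 = 32 thirty-second notes, which is a whole note.

whole note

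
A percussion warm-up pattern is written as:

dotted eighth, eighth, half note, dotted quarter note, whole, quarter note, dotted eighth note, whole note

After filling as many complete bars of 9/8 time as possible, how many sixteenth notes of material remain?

4

One bar of 9/8 = 18 sixteenth notes.
Working in sixteenth notes: dotted eighth = 3; eighth = 2; half note = 8; dotted quarter note = 6; whole = 16; quarter note = 4; dotted eighth note = 3; whole note = 16.
Altogether 3 + 2 + 8 + 6 + 16 + 4 + 3 + 16 = 58.
58 ÷ 18 = 3 complete bars with 4 sixteenth notes remaining.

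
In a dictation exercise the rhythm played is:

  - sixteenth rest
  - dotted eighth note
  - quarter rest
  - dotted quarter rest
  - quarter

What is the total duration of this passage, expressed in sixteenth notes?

In sixteenth notes: sixteenth rest = 1; dotted eighth note = 3; quarter rest = 4; dotted quarter rest = 6; quarter = 4.
Adding: 1 + 3 + 4 + 6 + 4 = 18 sixteenth notes.

18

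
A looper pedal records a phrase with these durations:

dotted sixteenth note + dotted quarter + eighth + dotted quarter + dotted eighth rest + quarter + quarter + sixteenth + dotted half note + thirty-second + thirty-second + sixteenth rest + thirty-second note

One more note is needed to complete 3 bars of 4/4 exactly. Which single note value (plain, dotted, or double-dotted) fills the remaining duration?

3 bars of 4/4 = 96 thirty-second notes.
Each duration in thirty-second notes: dotted sixteenth note = 3; dotted quarter = 12; eighth = 4; dotted quarter = 12; dotted eighth rest = 6; quarter = 8; quarter = 8; sixteenth = 2; dotted half note = 24; thirty-second = 1; thirty-second = 1; sixteenth rest = 2; thirty-second note = 1.
Altogether 3 + 12 + 4 + 12 + 6 + 8 + 8 + 2 + 24 + 1 + 1 + 2 + 1 = 84.
Remaining: 96 − 84 = 12 thirty-second notes, which is a dotted quarter note.

dotted quarter note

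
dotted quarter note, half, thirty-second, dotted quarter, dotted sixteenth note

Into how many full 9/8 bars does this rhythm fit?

1

One bar of 9/8 = 36 thirty-second notes.
Express everything in thirty-second notes: dotted quarter note = 12; half = 16; thirty-second = 1; dotted quarter = 12; dotted sixteenth note = 3.
Total: 12 + 16 + 1 + 12 + 3 = 44.
44 ÷ 36 = 1 complete bar with 8 left over.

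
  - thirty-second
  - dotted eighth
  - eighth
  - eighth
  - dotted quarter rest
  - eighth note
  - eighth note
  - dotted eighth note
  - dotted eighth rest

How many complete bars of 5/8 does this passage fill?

One bar of 5/8 = 20 thirty-second notes.
Convert each value to thirty-second notes: thirty-second = 1; dotted eighth = 6; eighth = 4; eighth = 4; dotted quarter rest = 12; eighth note = 4; eighth note = 4; dotted eighth note = 6; dotted eighth rest = 6.
Total: 1 + 6 + 4 + 4 + 12 + 4 + 4 + 6 + 6 = 47.
47 ÷ 20 = 2 complete bars with 7 left over.

2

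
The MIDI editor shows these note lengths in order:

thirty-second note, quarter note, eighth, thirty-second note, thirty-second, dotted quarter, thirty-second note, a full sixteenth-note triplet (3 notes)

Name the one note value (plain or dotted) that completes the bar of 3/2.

half note

The bar of 3/2 = 48 thirty-second notes.
Express everything in thirty-second notes: thirty-second note = 1; quarter note = 8; eighth = 4; thirty-second note = 1; thirty-second = 1; dotted quarter = 12; thirty-second note = 1; a full sixteenth-note triplet (3 notes) (three triplet sixteenths span one eighth) = 4.
Total: 1 + 8 + 4 + 1 + 1 + 12 + 1 + 4 = 32.
Remaining: 48 − 32 = 16 thirty-second notes, which is a half note.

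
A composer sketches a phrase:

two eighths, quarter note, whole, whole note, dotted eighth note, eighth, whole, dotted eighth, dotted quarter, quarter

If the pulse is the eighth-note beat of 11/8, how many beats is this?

One eighth-note beat = 2 sixteenth notes.
Working in sixteenth notes: eighth = 2; eighth = 2; quarter note = 4; whole = 16; whole note = 16; dotted eighth note = 3; eighth = 2; whole = 16; dotted eighth = 3; dotted quarter = 6; quarter = 4.
Sum: 2 + 2 + 4 + 16 + 16 + 3 + 2 + 16 + 3 + 6 + 4 = 74.
74 ÷ 2 = 37 beats.

37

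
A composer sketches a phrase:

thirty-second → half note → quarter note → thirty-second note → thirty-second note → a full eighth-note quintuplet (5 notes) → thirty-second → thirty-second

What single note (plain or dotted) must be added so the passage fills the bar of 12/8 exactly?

dotted sixteenth note

The bar of 12/8 = 48 thirty-second notes.
Express everything in thirty-second notes: thirty-second = 1; half note = 16; quarter note = 8; thirty-second note = 1; thirty-second note = 1; a full eighth-note quintuplet (5 notes) (five quintuplet eighths span one half) = 16; thirty-second = 1; thirty-second = 1.
Total: 1 + 16 + 8 + 1 + 1 + 16 + 1 + 1 = 45.
Remaining: 48 − 45 = 3 thirty-second notes, which is a dotted sixteenth note.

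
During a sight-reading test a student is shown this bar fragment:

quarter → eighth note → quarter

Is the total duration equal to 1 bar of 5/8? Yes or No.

One bar of 5/8 = 5 eighth notes.
Each duration in eighth notes: quarter = 2; eighth note = 1; quarter = 2.
Sum: 2 + 1 + 2 = 5.
5 equals 5, so the answer is Yes.

Yes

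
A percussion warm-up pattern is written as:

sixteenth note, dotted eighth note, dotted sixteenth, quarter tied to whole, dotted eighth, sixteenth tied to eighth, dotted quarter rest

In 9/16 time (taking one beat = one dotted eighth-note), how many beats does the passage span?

12.5

One dotted eighth-note beat = 6 thirty-second notes.
Each duration in thirty-second notes: sixteenth note = 2; dotted eighth note = 6; dotted sixteenth = 3; quarter tied to whole (quarter + whole) = 40; dotted eighth = 6; sixteenth tied to eighth (sixteenth + eighth) = 6; dotted quarter rest = 12.
Altogether 2 + 6 + 3 + 40 + 6 + 6 + 12 = 75.
75 ÷ 6 = 12.5 beats.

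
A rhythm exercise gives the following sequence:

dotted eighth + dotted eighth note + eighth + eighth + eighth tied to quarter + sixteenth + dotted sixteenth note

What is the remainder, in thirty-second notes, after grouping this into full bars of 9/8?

1

One bar of 9/8 = 36 thirty-second notes.
Convert each value to thirty-second notes: dotted eighth = 6; dotted eighth note = 6; eighth = 4; eighth = 4; eighth tied to quarter (eighth + quarter) = 12; sixteenth = 2; dotted sixteenth note = 3.
Altogether 6 + 6 + 4 + 4 + 12 + 2 + 3 = 37.
37 ÷ 36 = 1 complete bar with 1 thirty-second note remaining.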